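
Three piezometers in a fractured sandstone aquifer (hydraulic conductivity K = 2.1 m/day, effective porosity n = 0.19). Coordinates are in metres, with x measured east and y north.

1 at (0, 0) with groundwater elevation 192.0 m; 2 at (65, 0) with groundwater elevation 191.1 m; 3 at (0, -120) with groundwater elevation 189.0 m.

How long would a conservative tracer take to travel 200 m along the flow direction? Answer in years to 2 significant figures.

1.7 years

∂h/∂x = (191.1 − 192.0) / (65 − 0) = -0.01385
∂h/∂y = (189.0 − 192.0) / (-120 − 0) = +0.02500
|∇h| = √(-0.01385² + 0.02500²) = 0.02858
Seepage velocity v = K·i/n = 2.1 × 0.02858 / 0.19 = 0.3159 m/day.
t = 200 / 0.3159 = 633.1 days = 1.73 years.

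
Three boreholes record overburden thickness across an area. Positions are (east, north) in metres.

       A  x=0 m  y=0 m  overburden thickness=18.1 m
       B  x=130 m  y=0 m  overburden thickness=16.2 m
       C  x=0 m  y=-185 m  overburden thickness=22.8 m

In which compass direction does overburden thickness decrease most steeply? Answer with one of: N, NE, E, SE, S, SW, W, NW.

∂d/∂x = (16.2 − 18.1) / (130 − 0) = -0.01462
∂d/∂y = (22.8 − 18.1) / (-185 − 0) = -0.02541
Steepest decrease is along −∇f = (+0.01462 E, +0.02541 N) → northeast.

NE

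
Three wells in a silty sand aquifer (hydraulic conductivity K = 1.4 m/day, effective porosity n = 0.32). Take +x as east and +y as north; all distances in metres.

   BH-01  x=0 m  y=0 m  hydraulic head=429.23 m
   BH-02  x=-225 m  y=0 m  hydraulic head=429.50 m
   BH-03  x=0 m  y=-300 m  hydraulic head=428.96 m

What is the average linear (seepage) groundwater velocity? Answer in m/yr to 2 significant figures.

2.4 m/yr

∂h/∂x = (429.50 − 429.23) / (-225 − 0) = -0.001200
∂h/∂y = (428.96 − 429.23) / (-300 − 0) = +0.0009000
|∇h| = √(-0.001200² + 0.0009000²) = 0.0015
Seepage velocity v = K·i/n = 1.4 × 0.0015 / 0.32 = 0.006562 m/day = 2.397 m/yr.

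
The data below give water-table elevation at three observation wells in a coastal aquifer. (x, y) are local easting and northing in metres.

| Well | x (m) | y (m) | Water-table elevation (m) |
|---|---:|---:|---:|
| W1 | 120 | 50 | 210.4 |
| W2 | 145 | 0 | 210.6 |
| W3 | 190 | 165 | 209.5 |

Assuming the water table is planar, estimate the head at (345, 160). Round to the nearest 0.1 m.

Taking W1 as reference: W2−W1 = (25, -50, +0.2); W3−W1 = (70, 115, -0.9).
Determinant of the coordinate differences = 25·115 − 70·(-50) = 6375.
∂h/∂x = [(+0.2)·115 − (-0.9)·(-50)] / 6375 = -0.003451
∂h/∂y = [25·(-0.9) − 70·(+0.2)] / 6375 = -0.005725
h(345, 160) = 210.4 + (-0.003451)·(225) + (-0.005725)·(110) = 210.4 -0.776 -0.630 = 208.994 m.

209.0 m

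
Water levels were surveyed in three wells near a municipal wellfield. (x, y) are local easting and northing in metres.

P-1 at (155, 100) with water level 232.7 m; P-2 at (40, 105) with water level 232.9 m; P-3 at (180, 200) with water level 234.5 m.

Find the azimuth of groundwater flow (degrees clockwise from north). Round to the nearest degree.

Differences from P-1: to P-2 (Δx, Δy, Δh) = (-115, 5, +0.2); to P-3 = (25, 100, +1.8).
Solve a·Δx + b·Δy = Δh: det = (-115)·100 − 25·5 = -11625.
∂h/∂x = [(+0.2)·100 − (+1.8)·5] / -11625 = -0.0009462
∂h/∂y = [(-115)·(+1.8) − 25·(+0.2)] / -11625 = +0.01824
Flow direction (−∇h) has components (+0.0009462 E, -0.01824 N).
Azimuth = atan2(E, N) = atan2(+0.0009462, -0.01824) = 177.0° ≈ 177°.

177°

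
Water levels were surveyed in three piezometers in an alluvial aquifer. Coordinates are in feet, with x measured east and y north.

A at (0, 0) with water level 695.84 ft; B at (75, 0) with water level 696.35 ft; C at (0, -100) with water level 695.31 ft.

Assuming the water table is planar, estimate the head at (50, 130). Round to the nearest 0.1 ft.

∂h/∂x = (696.35 − 695.84) / (75 − 0) = +0.006800
∂h/∂y = (695.31 − 695.84) / (-100 − 0) = +0.005300
h(50, 130) = 695.84 + (+0.006800)·(50) + (+0.005300)·(130) = 695.84 +0.340 +0.689 = 696.869 ft.

696.9 ft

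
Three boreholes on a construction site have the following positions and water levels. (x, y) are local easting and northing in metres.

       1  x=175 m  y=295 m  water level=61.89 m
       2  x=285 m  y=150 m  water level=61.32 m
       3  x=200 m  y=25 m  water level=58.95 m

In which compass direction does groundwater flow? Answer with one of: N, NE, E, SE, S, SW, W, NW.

SW

With h = a·x + b·y + c and 1 as origin, the differences give:
  110·a + (-145)·b = -0.57
  25·a + (-270)·b = -2.94
Eliminate b (×(-270) and ×(-145), subtract): -26075·a = -272.400 → a = ∂h/∂x = +0.01045
Back-substitute: b = ∂h/∂y = +0.01186.
Flow = −∇h = (-0.01045 east, -0.01186 north), which points southwest.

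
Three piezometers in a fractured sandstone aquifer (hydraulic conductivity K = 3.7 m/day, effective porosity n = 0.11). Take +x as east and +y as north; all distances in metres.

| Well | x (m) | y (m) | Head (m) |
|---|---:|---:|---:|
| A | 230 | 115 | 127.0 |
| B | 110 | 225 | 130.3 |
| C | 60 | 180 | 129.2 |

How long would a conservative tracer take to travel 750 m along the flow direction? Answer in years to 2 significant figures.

2.2 years

With h = a·x + b·y + c and A as origin, the differences give:
  (-120)·a + 110·b = +3.3
  (-170)·a + 65·b = +2.2
Eliminate b (×65 and ×110, subtract): 10900·a = -27.50 → a = ∂h/∂x = -0.002523
Back-substitute: b = ∂h/∂y = +0.02725.
|∇h| = √(-0.002523² + 0.02725²) = 0.02737
Seepage velocity v = K·i/n = 3.7 × 0.02737 / 0.11 = 0.9206 m/day.
t = 750 / 0.9206 = 814.7 days = 2.23 years.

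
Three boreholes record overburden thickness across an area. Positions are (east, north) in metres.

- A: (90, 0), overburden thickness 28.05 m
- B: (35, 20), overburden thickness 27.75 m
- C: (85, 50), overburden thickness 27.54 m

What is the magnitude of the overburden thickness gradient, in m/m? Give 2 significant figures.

Taking A as reference: B−A = (-55, 20, -0.30); C−A = (-5, 50, -0.51).
Solve a·Δx + b·Δy = Δd: det = (-55)·50 − (-5)·20 = -2650.
∂d/∂x = [(-0.30)·50 − (-0.51)·20] / -2650 = +0.001811
∂d/∂y = [(-55)·(-0.51) − (-5)·(-0.30)] / -2650 = -0.01002
|∇f| = √(0.001811² + -0.01002²) = 0.01018 m/m

0.010 m/m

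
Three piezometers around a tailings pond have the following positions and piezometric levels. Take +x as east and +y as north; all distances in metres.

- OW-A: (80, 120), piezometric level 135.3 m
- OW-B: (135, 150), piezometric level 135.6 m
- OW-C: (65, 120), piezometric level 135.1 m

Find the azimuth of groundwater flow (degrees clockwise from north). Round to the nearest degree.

Differences from OW-A: to OW-B (Δx, Δy, Δh) = (55, 30, +0.3); to OW-C = (-15, 0, -0.2).
Solve a·Δx + b·Δy = Δh: det = 55·0 − (-15)·30 = 450.
∂h/∂x = [(+0.3)·0 − (-0.2)·30] / 450 = +0.01333
∂h/∂y = [55·(-0.2) − (-15)·(+0.3)] / 450 = -0.01444
Flow direction (−∇h) has components (-0.01333 E, +0.01444 N).
Azimuth = atan2(E, N) = atan2(-0.01333, +0.01444) = 317.3° ≈ 317°.

317°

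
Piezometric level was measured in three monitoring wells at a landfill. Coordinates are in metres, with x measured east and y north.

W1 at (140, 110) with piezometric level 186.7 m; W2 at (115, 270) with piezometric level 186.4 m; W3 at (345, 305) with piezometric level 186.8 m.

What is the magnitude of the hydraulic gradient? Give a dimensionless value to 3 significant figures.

0.00252

Differences from W1: to W2 (Δx, Δy, Δh) = (-25, 160, -0.3); to W3 = (205, 195, +0.1).
Solve a·Δx + b·Δy = Δh: det = (-25)·195 − 205·160 = -37675.
∂h/∂x = [(-0.3)·195 − (+0.1)·160] / -37675 = +0.001977
∂h/∂y = [(-25)·(+0.1) − 205·(-0.3)] / -37675 = -0.001566
|∇h| = √(0.001977² + -0.001566²) = 0.002522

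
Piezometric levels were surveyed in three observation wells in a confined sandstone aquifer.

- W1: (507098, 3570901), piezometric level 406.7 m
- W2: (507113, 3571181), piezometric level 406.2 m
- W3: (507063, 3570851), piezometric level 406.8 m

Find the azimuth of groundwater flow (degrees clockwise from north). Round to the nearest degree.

011°

Differences from W1: to W2 (Δx, Δy, Δh) = (15, 280, -0.5); to W3 = (-35, -50, +0.1).
Solve a·Δx + b·Δy = Δh: det = 15·(-50) − (-35)·280 = 9050.
∂h/∂x = [(-0.5)·(-50) − (+0.1)·280] / 9050 = -0.0003315
∂h/∂y = [15·(+0.1) − (-35)·(-0.5)] / 9050 = -0.001768
Flow direction (−∇h) has components (+0.0003315 E, +0.001768 N).
Azimuth = atan2(E, N) = atan2(+0.0003315, +0.001768) = 10.6° ≈ 011°.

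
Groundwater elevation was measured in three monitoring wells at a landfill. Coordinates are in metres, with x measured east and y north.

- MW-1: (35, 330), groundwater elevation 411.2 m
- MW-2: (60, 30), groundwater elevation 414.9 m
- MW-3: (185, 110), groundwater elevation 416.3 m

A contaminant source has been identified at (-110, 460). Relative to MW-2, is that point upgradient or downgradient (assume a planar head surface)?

With h = a·x + b·y + c and MW-1 as origin, the differences give:
  25·a + (-300)·b = +3.7
  150·a + (-220)·b = +5.1
Eliminate b (×(-220) and ×(-300), subtract): 39500·a = 716.00 → a = ∂h/∂x = +0.01813
Back-substitute: b = ∂h/∂y = -0.01082.
Head at (-110, 460) = 411.2 + (+0.01813)·(-145) + (-0.01082)·(130) = 407.16 m.
That is lower than the 414.9 m at MW-2, so the point is downgradient.

downgradient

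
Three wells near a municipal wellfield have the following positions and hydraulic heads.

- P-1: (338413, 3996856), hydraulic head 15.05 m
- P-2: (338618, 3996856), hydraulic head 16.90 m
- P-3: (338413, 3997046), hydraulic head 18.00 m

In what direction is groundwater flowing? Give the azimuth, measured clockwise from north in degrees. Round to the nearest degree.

210°

∂h/∂x = (16.90 − 15.05) / (338618 − 338413) = +0.009024
∂h/∂y = (18.00 − 15.05) / (3997046 − 3996856) = +0.01553
Flow direction (−∇h) has components (-0.009024 E, -0.01553 N).
Azimuth = atan2(E, N) = atan2(-0.009024, -0.01553) = 210.2° ≈ 210°.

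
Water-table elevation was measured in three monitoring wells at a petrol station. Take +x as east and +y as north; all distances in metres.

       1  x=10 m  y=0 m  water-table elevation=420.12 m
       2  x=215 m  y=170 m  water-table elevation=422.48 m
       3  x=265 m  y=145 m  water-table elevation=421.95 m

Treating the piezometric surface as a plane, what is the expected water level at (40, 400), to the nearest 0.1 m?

426.7 m

With h = a·x + b·y + c and 1 as origin, the differences give:
  205·a + 170·b = +2.36
  255·a + 145·b = +1.83
Eliminate b (×145 and ×170, subtract): -13625·a = 31.100 → a = ∂h/∂x = -0.002283
Back-substitute: b = ∂h/∂y = +0.01663.
h(40, 400) = 420.12 + (-0.002283)·(30) + (+0.01663)·(400) = 420.12 -0.068 +6.654 = 426.705 m.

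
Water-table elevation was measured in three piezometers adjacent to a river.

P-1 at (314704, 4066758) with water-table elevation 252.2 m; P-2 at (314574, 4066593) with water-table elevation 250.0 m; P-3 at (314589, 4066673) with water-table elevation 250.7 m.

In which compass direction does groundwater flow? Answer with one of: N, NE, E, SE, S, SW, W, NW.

Differences from P-1: to P-2 (Δx, Δy, Δh) = (-130, -165, -2.2); to P-3 = (-115, -85, -1.5).
Solve a·Δx + b·Δy = Δh: det = (-130)·(-85) − (-115)·(-165) = -7925.
∂h/∂x = [(-2.2)·(-85) − (-1.5)·(-165)] / -7925 = +0.007634
∂h/∂y = [(-130)·(-1.5) − (-115)·(-2.2)] / -7925 = +0.007319
Flow = −∇h = (-0.007634 east, -0.007319 north), which points southwest.

SW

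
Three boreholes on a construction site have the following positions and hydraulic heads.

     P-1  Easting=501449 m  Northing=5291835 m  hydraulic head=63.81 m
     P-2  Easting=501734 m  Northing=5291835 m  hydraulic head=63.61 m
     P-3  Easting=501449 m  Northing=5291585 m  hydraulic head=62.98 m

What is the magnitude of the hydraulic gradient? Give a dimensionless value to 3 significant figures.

0.00339

∂h/∂x = (63.61 − 63.81) / (501734 − 501449) = -0.0007018
∂h/∂y = (62.98 − 63.81) / (5291585 − 5291835) = +0.003320
|∇h| = √(-0.0007018² + 0.003320²) = 0.003393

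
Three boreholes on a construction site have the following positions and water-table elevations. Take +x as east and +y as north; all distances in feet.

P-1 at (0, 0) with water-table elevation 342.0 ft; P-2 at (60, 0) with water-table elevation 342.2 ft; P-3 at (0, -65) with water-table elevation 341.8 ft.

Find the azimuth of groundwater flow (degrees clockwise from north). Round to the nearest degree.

227°

∂h/∂x = (342.2 − 342.0) / (60 − 0) = +0.003333
∂h/∂y = (341.8 − 342.0) / (-65 − 0) = +0.003077
Flow direction (−∇h) has components (-0.003333 E, -0.003077 N).
Azimuth = atan2(E, N) = atan2(-0.003333, -0.003077) = 227.3° ≈ 227°.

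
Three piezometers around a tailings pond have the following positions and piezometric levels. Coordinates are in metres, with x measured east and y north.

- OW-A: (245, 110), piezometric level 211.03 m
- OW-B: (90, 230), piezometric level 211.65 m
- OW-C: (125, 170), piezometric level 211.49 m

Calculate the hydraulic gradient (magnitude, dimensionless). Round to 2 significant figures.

With h = a·x + b·y + c and OW-A as origin, the differences give:
  (-155)·a + 120·b = +0.62
  (-120)·a + 60·b = +0.46
Eliminate b (×60 and ×120, subtract): 5100·a = -18.000 → a = ∂h/∂x = -0.003529
Back-substitute: b = ∂h/∂y = +0.0006078.
|∇h| = √(-0.003529² + 0.0006078²) = 0.003581

0.0036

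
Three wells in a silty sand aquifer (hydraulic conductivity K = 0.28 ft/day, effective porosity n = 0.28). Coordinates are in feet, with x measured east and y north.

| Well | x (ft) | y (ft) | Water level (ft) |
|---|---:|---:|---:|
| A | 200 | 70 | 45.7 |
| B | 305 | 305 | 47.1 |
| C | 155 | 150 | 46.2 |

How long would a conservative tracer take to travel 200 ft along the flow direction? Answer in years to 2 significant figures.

With h = a·x + b·y + c and A as origin, the differences give:
  105·a + 235·b = +1.4
  (-45)·a + 80·b = +0.5
Eliminate b (×80 and ×235, subtract): 18975·a = -5.50 → a = ∂h/∂x = -0.0002899
Back-substitute: b = ∂h/∂y = +0.006087.
|∇h| = √(-0.0002899² + 0.006087²) = 0.006094
Seepage velocity v = K·i/n = 0.28 × 0.006094 / 0.28 = 0.006094 ft/day.
t = 200 / 0.006094 = 3.282e+04 days = 89.9 years.

90 years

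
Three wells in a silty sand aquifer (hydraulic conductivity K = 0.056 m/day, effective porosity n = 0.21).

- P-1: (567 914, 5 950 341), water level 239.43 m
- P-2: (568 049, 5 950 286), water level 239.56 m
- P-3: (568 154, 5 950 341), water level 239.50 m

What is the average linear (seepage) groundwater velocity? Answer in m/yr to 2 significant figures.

Taking P-1 as reference: P-2−P-1 = (135, -55, +0.13); P-3−P-1 = (240, 0, +0.07).
Determinant of the coordinate differences = 135·0 − 240·(-55) = 13200.
∂h/∂x = [(+0.13)·0 − (+0.07)·(-55)] / 13200 = +0.0002917
∂h/∂y = [135·(+0.07) − 240·(+0.13)] / 13200 = -0.001648
|∇h| = √(0.0002917² + -0.001648²) = 0.001674
Seepage velocity v = K·i/n = 0.056 × 0.001674 / 0.21 = 0.0004464 m/day = 0.163 m/yr.

0.16 m/yr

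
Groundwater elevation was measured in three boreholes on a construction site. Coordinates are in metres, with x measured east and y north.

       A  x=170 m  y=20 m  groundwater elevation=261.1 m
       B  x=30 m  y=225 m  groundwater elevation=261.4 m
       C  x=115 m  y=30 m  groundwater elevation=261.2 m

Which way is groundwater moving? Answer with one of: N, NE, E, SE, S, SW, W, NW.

E

With h = a·x + b·y + c and A as origin, the differences give:
  (-140)·a + 205·b = +0.3
  (-55)·a + 10·b = +0.1
Eliminate b (×10 and ×205, subtract): 9875·a = -17.50 → a = ∂h/∂x = -0.001772
Back-substitute: b = ∂h/∂y = +0.0002532.
Flow = −∇h = (+0.001772 east, -0.0002532 north), which points east.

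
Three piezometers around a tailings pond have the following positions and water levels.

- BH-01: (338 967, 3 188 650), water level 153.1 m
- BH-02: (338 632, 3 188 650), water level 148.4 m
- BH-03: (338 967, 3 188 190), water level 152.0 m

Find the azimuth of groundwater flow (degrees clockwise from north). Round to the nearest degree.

∂h/∂x = (148.4 − 153.1) / (338632 − 338967) = +0.01403
∂h/∂y = (152.0 − 153.1) / (3188190 − 3188650) = +0.002391
Flow direction (−∇h) has components (-0.01403 E, -0.002391 N).
Azimuth = atan2(E, N) = atan2(-0.01403, -0.002391) = 260.3° ≈ 260°.

260°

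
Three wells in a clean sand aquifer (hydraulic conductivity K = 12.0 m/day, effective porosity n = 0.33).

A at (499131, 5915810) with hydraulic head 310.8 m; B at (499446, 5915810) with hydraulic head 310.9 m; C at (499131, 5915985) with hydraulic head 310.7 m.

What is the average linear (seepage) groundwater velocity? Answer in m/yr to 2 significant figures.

8.7 m/yr

∂h/∂x = (310.9 − 310.8) / (499446 − 499131) = +0.0003175
∂h/∂y = (310.7 − 310.8) / (5915985 − 5915810) = -0.0005714
|∇h| = √(0.0003175² + -0.0005714²) = 0.0006537
Seepage velocity v = K·i/n = 12.0 × 0.0006537 / 0.33 = 0.02377 m/day = 8.682 m/yr.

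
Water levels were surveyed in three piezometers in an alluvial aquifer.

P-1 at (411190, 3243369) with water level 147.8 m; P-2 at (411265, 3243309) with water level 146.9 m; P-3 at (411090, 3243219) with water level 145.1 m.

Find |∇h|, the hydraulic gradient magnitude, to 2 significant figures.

0.017

Taking P-1 as reference: P-2−P-1 = (75, -60, -0.9); P-3−P-1 = (-100, -150, -2.7).
Solve a·Δx + b·Δy = Δh: det = 75·(-150) − (-100)·(-60) = -17250.
∂h/∂x = [(-0.9)·(-150) − (-2.7)·(-60)] / -17250 = +0.001565
∂h/∂y = [75·(-2.7) − (-100)·(-0.9)] / -17250 = +0.01696
|∇h| = √(0.001565² + 0.01696²) = 0.01703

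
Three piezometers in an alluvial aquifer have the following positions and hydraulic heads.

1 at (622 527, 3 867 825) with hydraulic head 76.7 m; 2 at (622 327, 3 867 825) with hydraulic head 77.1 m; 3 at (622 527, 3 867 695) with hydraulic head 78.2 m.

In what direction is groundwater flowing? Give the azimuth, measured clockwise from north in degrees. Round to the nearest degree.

010°

∂h/∂x = (77.1 − 76.7) / (622327 − 622527) = -0.002000
∂h/∂y = (78.2 − 76.7) / (3867695 − 3867825) = -0.01154
Flow direction (−∇h) has components (+0.002000 E, +0.01154 N).
Azimuth = atan2(E, N) = atan2(+0.002000, +0.01154) = 9.8° ≈ 010°.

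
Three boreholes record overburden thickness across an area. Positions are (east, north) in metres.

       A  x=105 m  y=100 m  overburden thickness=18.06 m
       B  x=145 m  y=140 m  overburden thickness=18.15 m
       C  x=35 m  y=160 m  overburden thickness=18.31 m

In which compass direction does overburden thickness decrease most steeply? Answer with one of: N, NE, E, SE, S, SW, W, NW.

S

Differences from A: to B (Δx, Δy, Δh) = (40, 40, +0.09); to C = (-70, 60, +0.25).
Determinant of the coordinate differences = 40·60 − (-70)·40 = 5200.
∂d/∂x = [(+0.09)·60 − (+0.25)·40] / 5200 = -0.0008846
∂d/∂y = [40·(+0.25) − (-70)·(+0.09)] / 5200 = +0.003135
Steepest decrease is along −∇f = (+0.0008846 E, -0.003135 N) → south.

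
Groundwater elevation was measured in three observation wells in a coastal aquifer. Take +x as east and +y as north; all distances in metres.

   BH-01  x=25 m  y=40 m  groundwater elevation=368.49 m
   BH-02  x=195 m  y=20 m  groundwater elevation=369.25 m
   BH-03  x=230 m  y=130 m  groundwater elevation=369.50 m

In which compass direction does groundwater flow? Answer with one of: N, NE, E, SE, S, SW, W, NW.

Differences from BH-01: to BH-02 (Δx, Δy, Δh) = (170, -20, +0.76); to BH-03 = (205, 90, +1.01).
Solve a·Δx + b·Δy = Δh: det = 170·90 − 205·(-20) = 19400.
∂h/∂x = [(+0.76)·90 − (+1.01)·(-20)] / 19400 = +0.004567
∂h/∂y = [170·(+1.01) − 205·(+0.76)] / 19400 = +0.0008196
Flow = −∇h = (-0.004567 east, -0.0008196 north), which points west.

W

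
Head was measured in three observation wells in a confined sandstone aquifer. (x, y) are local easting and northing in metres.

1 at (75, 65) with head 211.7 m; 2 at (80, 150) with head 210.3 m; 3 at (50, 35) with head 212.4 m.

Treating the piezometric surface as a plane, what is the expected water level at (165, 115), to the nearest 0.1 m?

210.1 m

With h = a·x + b·y + c and 1 as origin, the differences give:
  5·a + 85·b = -1.4
  (-25)·a + (-30)·b = +0.7
Eliminate b (×(-30) and ×85, subtract): 1975·a = -17.50 → a = ∂h/∂x = -0.008861
Back-substitute: b = ∂h/∂y = -0.01595.
h(165, 115) = 211.7 + (-0.008861)·(90) + (-0.01595)·(50) = 211.7 -0.797 -0.797 = 210.105 m.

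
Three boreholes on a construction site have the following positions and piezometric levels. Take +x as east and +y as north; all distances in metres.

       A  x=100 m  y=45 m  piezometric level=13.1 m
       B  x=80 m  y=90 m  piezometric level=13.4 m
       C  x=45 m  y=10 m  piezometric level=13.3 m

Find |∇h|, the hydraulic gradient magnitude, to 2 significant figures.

Taking A as reference: B−A = (-20, 45, +0.3); C−A = (-55, -35, +0.2).
Determinant of the coordinate differences = (-20)·(-35) − (-55)·45 = 3175.
∂h/∂x = [(+0.3)·(-35) − (+0.2)·45] / 3175 = -0.006142
∂h/∂y = [(-20)·(+0.2) − (-55)·(+0.3)] / 3175 = +0.003937
|∇h| = √(-0.006142² + 0.003937²) = 0.007295

0.0073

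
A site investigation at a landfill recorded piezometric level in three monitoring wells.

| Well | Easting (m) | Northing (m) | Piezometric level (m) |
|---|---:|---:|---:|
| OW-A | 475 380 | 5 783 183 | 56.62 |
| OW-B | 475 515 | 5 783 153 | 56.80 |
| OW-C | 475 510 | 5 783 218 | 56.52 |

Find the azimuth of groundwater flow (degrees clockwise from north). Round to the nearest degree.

Taking OW-A as reference: OW-B−OW-A = (135, -30, +0.18); OW-C−OW-A = (130, 35, -0.10).
Solve a·Δx + b·Δy = Δh: det = 135·35 − 130·(-30) = 8625.
∂h/∂x = [(+0.18)·35 − (-0.10)·(-30)] / 8625 = +0.0003826
∂h/∂y = [135·(-0.10) − 130·(+0.18)] / 8625 = -0.004278
Flow direction (−∇h) has components (-0.0003826 E, +0.004278 N).
Azimuth = atan2(E, N) = atan2(-0.0003826, +0.004278) = 354.9° ≈ 355°.

355°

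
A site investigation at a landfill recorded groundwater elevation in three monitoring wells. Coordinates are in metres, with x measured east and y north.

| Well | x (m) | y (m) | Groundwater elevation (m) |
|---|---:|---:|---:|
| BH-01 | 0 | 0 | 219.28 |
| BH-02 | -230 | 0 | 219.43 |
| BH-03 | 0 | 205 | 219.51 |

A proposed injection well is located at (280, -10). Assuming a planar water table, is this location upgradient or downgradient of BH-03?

downgradient

∂h/∂x = (219.43 − 219.28) / (-230 − 0) = -0.0006522
∂h/∂y = (219.51 − 219.28) / (205 − 0) = +0.001122
Head at (280, -10) = 219.28 + (-0.0006522)·(280) + (+0.001122)·(-10) = 219.09 m.
That is lower than the 219.51 m at BH-03, so the point is downgradient.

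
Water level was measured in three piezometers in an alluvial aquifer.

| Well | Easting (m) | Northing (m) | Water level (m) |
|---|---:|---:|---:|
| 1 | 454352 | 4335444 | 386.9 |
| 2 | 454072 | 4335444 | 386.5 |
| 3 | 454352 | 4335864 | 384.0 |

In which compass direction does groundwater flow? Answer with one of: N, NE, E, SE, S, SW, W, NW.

∂h/∂x = (386.5 − 386.9) / (454072 − 454352) = +0.001429
∂h/∂y = (384.0 − 386.9) / (4335864 − 4335444) = -0.006905
Flow = −∇h = (-0.001429 east, +0.006905 north), which points north.

N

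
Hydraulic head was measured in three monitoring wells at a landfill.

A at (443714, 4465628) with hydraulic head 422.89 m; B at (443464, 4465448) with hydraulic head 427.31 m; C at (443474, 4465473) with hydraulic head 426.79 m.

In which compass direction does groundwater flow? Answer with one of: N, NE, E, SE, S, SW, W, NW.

N

Differences from A: to B (Δx, Δy, Δh) = (-250, -180, +4.42); to C = (-240, -155, +3.90).
Determinant of the coordinate differences = (-250)·(-155) − (-240)·(-180) = -4450.
∂h/∂x = [(+4.42)·(-155) − (+3.90)·(-180)] / -4450 = -0.003798
∂h/∂y = [(-250)·(+3.90) − (-240)·(+4.42)] / -4450 = -0.01928
Flow = −∇h = (+0.003798 east, +0.01928 north), which points north.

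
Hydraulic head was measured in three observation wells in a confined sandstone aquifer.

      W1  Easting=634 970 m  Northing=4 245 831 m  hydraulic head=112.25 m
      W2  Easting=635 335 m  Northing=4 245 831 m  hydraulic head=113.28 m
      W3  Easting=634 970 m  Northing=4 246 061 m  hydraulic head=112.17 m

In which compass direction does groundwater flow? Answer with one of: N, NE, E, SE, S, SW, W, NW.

∂h/∂x = (113.28 − 112.25) / (635335 − 634970) = +0.002822
∂h/∂y = (112.17 − 112.25) / (4246061 − 4245831) = -0.0003478
Flow = −∇h = (-0.002822 east, +0.0003478 north), which points west.

W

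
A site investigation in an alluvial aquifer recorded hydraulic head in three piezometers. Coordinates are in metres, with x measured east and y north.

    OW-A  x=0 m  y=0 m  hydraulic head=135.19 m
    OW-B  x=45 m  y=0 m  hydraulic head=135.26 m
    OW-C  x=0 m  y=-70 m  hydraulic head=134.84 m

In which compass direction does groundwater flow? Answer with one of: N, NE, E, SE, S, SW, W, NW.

S

∂h/∂x = (135.26 − 135.19) / (45 − 0) = +0.001556
∂h/∂y = (134.84 − 135.19) / (-70 − 0) = +0.005000
Flow = −∇h = (-0.001556 east, -0.005000 north), which points south.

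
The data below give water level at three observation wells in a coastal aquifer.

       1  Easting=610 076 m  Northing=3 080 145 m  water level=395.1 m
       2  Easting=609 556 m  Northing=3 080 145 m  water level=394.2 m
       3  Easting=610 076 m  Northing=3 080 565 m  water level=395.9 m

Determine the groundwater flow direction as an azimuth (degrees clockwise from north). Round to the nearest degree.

∂h/∂x = (394.2 − 395.1) / (609556 − 610076) = +0.001731
∂h/∂y = (395.9 − 395.1) / (3080565 − 3080145) = +0.001905
Flow direction (−∇h) has components (-0.001731 E, -0.001905 N).
Azimuth = atan2(E, N) = atan2(-0.001731, -0.001905) = 222.3° ≈ 222°.

222°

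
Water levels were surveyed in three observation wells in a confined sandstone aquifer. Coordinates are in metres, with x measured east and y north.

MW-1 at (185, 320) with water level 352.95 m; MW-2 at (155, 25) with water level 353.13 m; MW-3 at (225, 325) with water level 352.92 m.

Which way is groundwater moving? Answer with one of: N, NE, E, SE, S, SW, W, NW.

NE

With h = a·x + b·y + c and MW-1 as origin, the differences give:
  (-30)·a + (-295)·b = +0.18
  40·a + 5·b = -0.03
Eliminate b (×5 and ×(-295), subtract): 11650·a = -7.950 → a = ∂h/∂x = -0.0006824
Back-substitute: b = ∂h/∂y = -0.0005408.
Flow = −∇h = (+0.0006824 east, +0.0005408 north), which points northeast.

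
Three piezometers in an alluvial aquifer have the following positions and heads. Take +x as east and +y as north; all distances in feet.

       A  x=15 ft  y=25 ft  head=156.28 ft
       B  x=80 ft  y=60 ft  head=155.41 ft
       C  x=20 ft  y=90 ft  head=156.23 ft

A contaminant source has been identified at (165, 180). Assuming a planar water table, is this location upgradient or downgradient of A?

downgradient

Three-point gradient (reference A): Δ to B = (65, 35, -0.87), Δ to C = (5, 65, -0.05).
∂h/∂x = -0.01353, ∂h/∂y = +0.0002716 (det = 4050).
Head at (165, 180) = 156.28 + (-0.01353)·(150) + (+0.0002716)·(155) = 154.29 ft.
That is lower than the 156.28 ft at A, so the point is downgradient.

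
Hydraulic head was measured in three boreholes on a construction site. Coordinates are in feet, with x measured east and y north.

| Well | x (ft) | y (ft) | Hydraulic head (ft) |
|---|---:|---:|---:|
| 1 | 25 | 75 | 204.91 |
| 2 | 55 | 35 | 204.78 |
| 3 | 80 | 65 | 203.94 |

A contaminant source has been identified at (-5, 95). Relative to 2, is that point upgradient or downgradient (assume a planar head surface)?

With h = a·x + b·y + c and 1 as origin, the differences give:
  30·a + (-40)·b = -0.13
  55·a + (-10)·b = -0.97
Eliminate b (×(-10) and ×(-40), subtract): 1900·a = -37.500 → a = ∂h/∂x = -0.01974
Back-substitute: b = ∂h/∂y = -0.01155.
Head at (-5, 95) = 204.91 + (-0.01974)·(-30) + (-0.01155)·(20) = 205.27 ft.
That is higher than the 204.78 ft at 2, so the point is upgradient.

upgradient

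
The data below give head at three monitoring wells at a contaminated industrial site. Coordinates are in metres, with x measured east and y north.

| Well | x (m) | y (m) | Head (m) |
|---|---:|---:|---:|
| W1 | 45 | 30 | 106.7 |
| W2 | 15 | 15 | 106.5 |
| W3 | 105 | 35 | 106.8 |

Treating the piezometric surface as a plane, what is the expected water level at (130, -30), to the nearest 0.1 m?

Taking W1 as reference: W2−W1 = (-30, -15, -0.2); W3−W1 = (60, 5, +0.1).
Solve a·Δx + b·Δy = Δh: det = (-30)·5 − 60·(-15) = 750.
∂h/∂x = [(-0.2)·5 − (+0.1)·(-15)] / 750 = +0.0006667
∂h/∂y = [(-30)·(+0.1) − 60·(-0.2)] / 750 = +0.01200
h(130, -30) = 106.7 + (+0.0006667)·(85) + (+0.01200)·(-60) = 106.7 +0.057 -0.720 = 106.037 m.

106.0 m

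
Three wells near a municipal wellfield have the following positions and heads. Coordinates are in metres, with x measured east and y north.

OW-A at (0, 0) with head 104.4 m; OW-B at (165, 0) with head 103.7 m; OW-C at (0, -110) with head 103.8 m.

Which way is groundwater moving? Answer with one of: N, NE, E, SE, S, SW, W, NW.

∂h/∂x = (103.7 − 104.4) / (165 − 0) = -0.004242
∂h/∂y = (103.8 − 104.4) / (-110 − 0) = +0.005455
Flow = −∇h = (+0.004242 east, -0.005455 north), which points southeast.

SE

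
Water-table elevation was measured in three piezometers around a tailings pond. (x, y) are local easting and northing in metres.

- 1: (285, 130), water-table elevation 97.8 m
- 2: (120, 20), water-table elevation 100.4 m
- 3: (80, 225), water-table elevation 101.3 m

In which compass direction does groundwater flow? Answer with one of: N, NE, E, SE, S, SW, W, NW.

E

Differences from 1: to 2 (Δx, Δy, Δh) = (-165, -110, +2.6); to 3 = (-205, 95, +3.5).
Solve a·Δx + b·Δy = Δh: det = (-165)·95 − (-205)·(-110) = -38225.
∂h/∂x = [(+2.6)·95 − (+3.5)·(-110)] / -38225 = -0.01653
∂h/∂y = [(-165)·(+3.5) − (-205)·(+2.6)] / -38225 = +0.001164
Flow = −∇h = (+0.01653 east, -0.001164 north), which points east.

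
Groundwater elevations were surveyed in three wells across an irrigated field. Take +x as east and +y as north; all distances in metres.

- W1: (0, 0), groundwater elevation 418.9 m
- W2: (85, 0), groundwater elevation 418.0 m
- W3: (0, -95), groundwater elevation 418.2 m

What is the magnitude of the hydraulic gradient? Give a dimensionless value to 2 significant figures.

0.013

∂h/∂x = (418.0 − 418.9) / (85 − 0) = -0.01059
∂h/∂y = (418.2 − 418.9) / (-95 − 0) = +0.007368
|∇h| = √(-0.01059² + 0.007368²) = 0.0129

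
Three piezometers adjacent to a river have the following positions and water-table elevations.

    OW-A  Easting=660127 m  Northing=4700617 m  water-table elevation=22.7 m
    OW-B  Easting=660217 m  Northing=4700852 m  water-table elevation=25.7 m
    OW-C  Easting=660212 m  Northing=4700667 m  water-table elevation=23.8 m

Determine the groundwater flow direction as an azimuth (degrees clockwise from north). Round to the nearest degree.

215°

With h = a·x + b·y + c and OW-A as origin, the differences give:
  90·a + 235·b = +3.0
  85·a + 50·b = +1.1
Eliminate b (×50 and ×235, subtract): -15475·a = -108.50 → a = ∂h/∂x = +0.007011
Back-substitute: b = ∂h/∂y = +0.01008.
Flow direction (−∇h) has components (-0.007011 E, -0.01008 N).
Azimuth = atan2(E, N) = atan2(-0.007011, -0.01008) = 214.8° ≈ 215°.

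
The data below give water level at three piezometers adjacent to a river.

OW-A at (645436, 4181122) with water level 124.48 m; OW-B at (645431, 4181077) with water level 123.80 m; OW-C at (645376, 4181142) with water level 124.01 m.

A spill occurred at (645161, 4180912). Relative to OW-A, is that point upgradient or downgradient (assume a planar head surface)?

Taking OW-A as reference: OW-B−OW-A = (-5, -45, -0.68); OW-C−OW-A = (-60, 20, -0.47).
Solve a·Δx + b·Δy = Δh: det = (-5)·20 − (-60)·(-45) = -2800.
∂h/∂x = [(-0.68)·20 − (-0.47)·(-45)] / -2800 = +0.01241
∂h/∂y = [(-5)·(-0.47) − (-60)·(-0.68)] / -2800 = +0.01373
Head at (645161, 4180912) = 124.48 + (+0.01241)·(-275) + (+0.01373)·(-210) = 118.18 m.
That is lower than the 124.48 m at OW-A, so the point is downgradient.

downgradient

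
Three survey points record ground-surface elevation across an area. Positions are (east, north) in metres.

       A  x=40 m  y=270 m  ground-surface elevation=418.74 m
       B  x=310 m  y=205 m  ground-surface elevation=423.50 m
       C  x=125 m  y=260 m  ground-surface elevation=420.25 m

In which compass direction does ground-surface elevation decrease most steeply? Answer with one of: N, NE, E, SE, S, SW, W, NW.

W

Differences from A: to B (Δx, Δy, Δh) = (270, -65, +4.76); to C = (85, -10, +1.51).
Determinant of the coordinate differences = 270·(-10) − 85·(-65) = 2825.
∂z/∂x = [(+4.76)·(-10) − (+1.51)·(-65)] / 2825 = +0.01789
∂z/∂y = [270·(+1.51) − 85·(+4.76)] / 2825 = +0.001097
Steepest decrease is along −∇f = (-0.01789 E, -0.001097 N) → west.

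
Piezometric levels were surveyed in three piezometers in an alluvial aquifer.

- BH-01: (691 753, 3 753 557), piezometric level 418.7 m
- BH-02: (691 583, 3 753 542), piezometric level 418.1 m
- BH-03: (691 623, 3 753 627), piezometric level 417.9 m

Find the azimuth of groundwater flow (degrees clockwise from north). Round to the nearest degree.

317°

Three-point gradient (reference BH-01): Δ to BH-02 = (-170, -15, -0.6), Δ to BH-03 = (-130, 70, -0.8).
∂h/∂x = +0.003899, ∂h/∂y = -0.004188 (det = -13850).
Flow direction (−∇h) has components (-0.003899 E, +0.004188 N).
Azimuth = atan2(E, N) = atan2(-0.003899, +0.004188) = 317.0° ≈ 317°.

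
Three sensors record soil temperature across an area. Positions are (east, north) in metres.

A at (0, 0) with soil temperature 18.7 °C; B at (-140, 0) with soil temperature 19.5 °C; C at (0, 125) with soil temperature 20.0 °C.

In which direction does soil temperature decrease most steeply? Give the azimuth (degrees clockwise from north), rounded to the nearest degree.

∂T/∂x = (19.5 − 18.7) / (-140 − 0) = -0.005714
∂T/∂y = (20.0 − 18.7) / (125 − 0) = +0.01040
Steepest decrease is along −∇f: components (+0.005714 E, -0.01040 N).
Azimuth = atan2(+0.005714, -0.01040) = 151.2° ≈ 151°.

151°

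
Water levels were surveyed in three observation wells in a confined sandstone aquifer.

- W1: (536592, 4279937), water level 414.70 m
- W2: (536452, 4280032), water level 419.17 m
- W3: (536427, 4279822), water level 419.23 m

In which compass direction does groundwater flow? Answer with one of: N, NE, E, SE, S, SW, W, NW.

E

With h = a·x + b·y + c and W1 as origin, the differences give:
  (-140)·a + 95·b = +4.47
  (-165)·a + (-115)·b = +4.53
Eliminate b (×(-115) and ×95, subtract): 31775·a = -944.400 → a = ∂h/∂x = -0.02972
Back-substitute: b = ∂h/∂y = +0.003253.
Flow = −∇h = (+0.02972 east, -0.003253 north), which points east.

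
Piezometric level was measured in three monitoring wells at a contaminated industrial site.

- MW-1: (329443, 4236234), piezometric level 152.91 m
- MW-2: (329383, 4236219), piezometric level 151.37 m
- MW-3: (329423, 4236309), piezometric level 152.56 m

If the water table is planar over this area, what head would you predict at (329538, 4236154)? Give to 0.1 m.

Three-point gradient (reference MW-1): Δ to MW-2 = (-60, -15, -1.54), Δ to MW-3 = (-20, 75, -0.35).
∂h/∂x = +0.02516, ∂h/∂y = +0.002042 (det = -4800).
h(329538, 4236154) = 152.91 + (+0.02516)·(95) + (+0.002042)·(-80) = 152.91 +2.390 -0.163 = 155.137 m.

155.1 m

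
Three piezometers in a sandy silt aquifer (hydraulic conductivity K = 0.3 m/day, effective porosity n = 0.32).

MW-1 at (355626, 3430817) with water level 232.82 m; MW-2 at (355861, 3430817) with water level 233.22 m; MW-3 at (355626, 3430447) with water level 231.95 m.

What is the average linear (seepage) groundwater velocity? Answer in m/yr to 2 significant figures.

0.99 m/yr

∂h/∂x = (233.22 − 232.82) / (355861 − 355626) = +0.001702
∂h/∂y = (231.95 − 232.82) / (3430447 − 3430817) = +0.002351
|∇h| = √(0.001702² + 0.002351²) = 0.002902
Seepage velocity v = K·i/n = 0.3 × 0.002902 / 0.32 = 0.002721 m/day = 0.9938 m/yr.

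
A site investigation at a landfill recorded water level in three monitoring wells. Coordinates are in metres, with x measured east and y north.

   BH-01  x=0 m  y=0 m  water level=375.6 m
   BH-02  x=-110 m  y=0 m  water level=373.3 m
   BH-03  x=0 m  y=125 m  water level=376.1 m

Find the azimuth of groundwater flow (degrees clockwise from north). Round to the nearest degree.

259°

∂h/∂x = (373.3 − 375.6) / (-110 − 0) = +0.02091
∂h/∂y = (376.1 − 375.6) / (125 − 0) = +0.004000
Flow direction (−∇h) has components (-0.02091 E, -0.004000 N).
Azimuth = atan2(E, N) = atan2(-0.02091, -0.004000) = 259.2° ≈ 259°.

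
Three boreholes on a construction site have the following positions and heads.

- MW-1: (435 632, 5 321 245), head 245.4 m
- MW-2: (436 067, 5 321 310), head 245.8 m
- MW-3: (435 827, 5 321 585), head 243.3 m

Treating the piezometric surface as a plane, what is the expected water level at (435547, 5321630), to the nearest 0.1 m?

242.4 m

Differences from MW-1: to MW-2 (Δx, Δy, Δh) = (435, 65, +0.4); to MW-3 = (195, 340, -2.1).
Solve a·Δx + b·Δy = Δh: det = 435·340 − 195·65 = 135225.
∂h/∂x = [(+0.4)·340 − (-2.1)·65] / 135225 = +0.002015
∂h/∂y = [435·(-2.1) − 195·(+0.4)] / 135225 = -0.007332
h(435547, 5321630) = 245.4 + (+0.002015)·(-85) + (-0.007332)·(385) = 245.4 -0.171 -2.823 = 242.406 m.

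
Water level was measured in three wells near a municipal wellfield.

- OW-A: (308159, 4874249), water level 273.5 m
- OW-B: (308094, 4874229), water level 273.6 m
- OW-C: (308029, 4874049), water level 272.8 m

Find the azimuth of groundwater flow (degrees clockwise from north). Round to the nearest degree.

150°

Taking OW-A as reference: OW-B−OW-A = (-65, -20, +0.1); OW-C−OW-A = (-130, -200, -0.7).
Determinant of the coordinate differences = (-65)·(-200) − (-130)·(-20) = 10400.
∂h/∂x = [(+0.1)·(-200) − (-0.7)·(-20)] / 10400 = -0.003269
∂h/∂y = [(-65)·(-0.7) − (-130)·(+0.1)] / 10400 = +0.005625
Flow direction (−∇h) has components (+0.003269 E, -0.005625 N).
Azimuth = atan2(E, N) = atan2(+0.003269, -0.005625) = 149.8° ≈ 150°.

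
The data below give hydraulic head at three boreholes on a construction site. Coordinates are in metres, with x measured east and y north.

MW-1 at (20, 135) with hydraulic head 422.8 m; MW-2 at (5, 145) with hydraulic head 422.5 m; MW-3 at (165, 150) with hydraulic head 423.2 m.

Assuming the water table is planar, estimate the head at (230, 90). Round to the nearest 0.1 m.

424.9 m

Taking MW-1 as reference: MW-2−MW-1 = (-15, 10, -0.3); MW-3−MW-1 = (145, 15, +0.4).
Determinant of the coordinate differences = (-15)·15 − 145·10 = -1675.
∂h/∂x = [(-0.3)·15 − (+0.4)·10] / -1675 = +0.005075
∂h/∂y = [(-15)·(+0.4) − 145·(-0.3)] / -1675 = -0.02239
h(230, 90) = 422.8 + (+0.005075)·(210) + (-0.02239)·(-45) = 422.8 +1.066 +1.007 = 424.873 m.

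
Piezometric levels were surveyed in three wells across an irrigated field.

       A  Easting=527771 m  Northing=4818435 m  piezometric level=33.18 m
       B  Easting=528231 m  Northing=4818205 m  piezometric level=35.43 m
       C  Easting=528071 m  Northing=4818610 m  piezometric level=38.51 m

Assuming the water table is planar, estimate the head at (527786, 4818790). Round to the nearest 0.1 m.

37.6 m

Taking A as reference: B−A = (460, -230, +2.25); C−A = (300, 175, +5.33).
Solve a·Δx + b·Δy = Δh: det = 460·175 − 300·(-230) = 149500.
∂h/∂x = [(+2.25)·175 − (+5.33)·(-230)] / 149500 = +0.01083
∂h/∂y = [460·(+5.33) − 300·(+2.25)] / 149500 = +0.01188
h(527786, 4818790) = 33.18 + (+0.01083)·(15) + (+0.01188)·(355) = 33.18 +0.163 +4.219 = 37.562 m.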